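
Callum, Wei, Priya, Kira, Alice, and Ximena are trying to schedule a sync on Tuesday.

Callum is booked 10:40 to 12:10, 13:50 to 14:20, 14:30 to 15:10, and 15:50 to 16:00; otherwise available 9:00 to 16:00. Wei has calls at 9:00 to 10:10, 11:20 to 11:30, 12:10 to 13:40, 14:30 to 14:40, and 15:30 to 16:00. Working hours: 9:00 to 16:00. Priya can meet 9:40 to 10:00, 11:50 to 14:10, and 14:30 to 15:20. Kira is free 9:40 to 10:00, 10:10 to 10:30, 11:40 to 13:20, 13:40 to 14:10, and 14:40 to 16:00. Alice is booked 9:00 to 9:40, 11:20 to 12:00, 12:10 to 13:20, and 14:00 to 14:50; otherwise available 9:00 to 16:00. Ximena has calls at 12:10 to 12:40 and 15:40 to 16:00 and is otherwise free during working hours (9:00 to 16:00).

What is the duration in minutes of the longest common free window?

10 minutes

Callum free within 09:00–16:00: 09:00–10:40, 12:10–13:50, 14:20–14:30, 15:10–15:50.
Wei free within 09:00–16:00: 10:10–11:20, 11:30–12:10, 13:40–14:30, 14:40–15:30.
Alice free within 09:00–16:00: 09:40–11:20, 12:00–12:10, 13:20–14:00, 14:50–16:00.
Ximena free within 09:00–16:00: 09:00–12:10, 12:40–15:40.
Callum ∩ Wei: 10:10–10:40, 13:40–13:50, 14:20–14:30, 15:10–15:30.
Callum ∩ Wei ∩ Priya: 13:40–13:50, 15:10–15:20.
Callum ∩ Wei ∩ Priya ∩ Kira: 13:40–13:50, 15:10–15:20.
Callum ∩ Wei ∩ Priya ∩ Kira ∩ Alice: 13:40–13:50, 15:10–15:20.
Callum ∩ Wei ∩ Priya ∩ Kira ∩ Alice ∩ Ximena: 13:40–13:50, 15:10–15:20.
Common window lengths: 10, 10 min; longest is 10.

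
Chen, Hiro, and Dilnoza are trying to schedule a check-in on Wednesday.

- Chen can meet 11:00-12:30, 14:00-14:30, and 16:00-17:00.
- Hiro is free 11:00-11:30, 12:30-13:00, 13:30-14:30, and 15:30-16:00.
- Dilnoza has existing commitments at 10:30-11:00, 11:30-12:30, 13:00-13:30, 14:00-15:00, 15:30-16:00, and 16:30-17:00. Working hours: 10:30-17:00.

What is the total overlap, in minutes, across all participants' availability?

30 minutes

Dilnoza free within 10:30–17:00: 11:00–11:30, 12:30–13:00, 13:30–14:00, 15:00–15:30, 16:00–16:30.
Chen ∩ Hiro: 11:00–11:30, 14:00–14:30.
Chen ∩ Hiro ∩ Dilnoza: 11:00–11:30.
Total common minutes: 30.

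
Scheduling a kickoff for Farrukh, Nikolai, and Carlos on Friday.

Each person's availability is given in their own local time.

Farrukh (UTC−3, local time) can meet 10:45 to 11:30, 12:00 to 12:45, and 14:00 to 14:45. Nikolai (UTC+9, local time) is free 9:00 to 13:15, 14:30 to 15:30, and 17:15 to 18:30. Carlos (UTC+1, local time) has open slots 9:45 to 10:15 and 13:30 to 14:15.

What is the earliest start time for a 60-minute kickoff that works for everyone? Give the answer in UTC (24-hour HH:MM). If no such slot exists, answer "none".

Farrukh → UTC: 13:45–14:30, 15:00–15:45, 17:00–17:45.
Nikolai → UTC: 00:00–04:15, 05:30–06:30, 08:15–09:30.
Carlos → UTC: 08:45–09:15, 12:30–13:15.
Farrukh ∩ Nikolai: (none).
Farrukh ∩ Nikolai ∩ Carlos: (none).
Windows ≥ 60 min: (none).

none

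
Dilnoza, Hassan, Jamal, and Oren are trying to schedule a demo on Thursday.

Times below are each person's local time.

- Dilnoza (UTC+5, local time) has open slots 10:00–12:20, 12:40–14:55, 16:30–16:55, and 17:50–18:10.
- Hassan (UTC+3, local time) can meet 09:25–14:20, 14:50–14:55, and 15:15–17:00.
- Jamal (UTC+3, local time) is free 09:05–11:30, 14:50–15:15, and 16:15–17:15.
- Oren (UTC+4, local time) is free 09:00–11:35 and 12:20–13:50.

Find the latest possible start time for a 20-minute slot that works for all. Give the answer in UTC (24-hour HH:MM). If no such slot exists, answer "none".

Dilnoza → UTC: 05:00–07:20, 07:40–09:55, 11:30–11:55, 12:50–13:10.
Hassan → UTC: 06:25–11:20, 11:50–11:55, 12:15–14:00.
Jamal → UTC: 06:05–08:30, 11:50–12:15, 13:15–14:15.
Oren → UTC: 05:00–07:35, 08:20–09:50.
Dilnoza ∩ Hassan: 06:25–07:20, 07:40–09:55, 11:50–11:55, 12:50–13:10.
Dilnoza ∩ Hassan ∩ Jamal: 06:25–07:20, 07:40–08:30, 11:50–11:55.
Dilnoza ∩ Hassan ∩ Jamal ∩ Oren: 06:25–07:20, 08:20–08:30.
Windows ≥ 20 min: 06:25–07:20.
Latest start in the last window 06:25–07:20 is 07:20 − 20 min = 07:00.

07:00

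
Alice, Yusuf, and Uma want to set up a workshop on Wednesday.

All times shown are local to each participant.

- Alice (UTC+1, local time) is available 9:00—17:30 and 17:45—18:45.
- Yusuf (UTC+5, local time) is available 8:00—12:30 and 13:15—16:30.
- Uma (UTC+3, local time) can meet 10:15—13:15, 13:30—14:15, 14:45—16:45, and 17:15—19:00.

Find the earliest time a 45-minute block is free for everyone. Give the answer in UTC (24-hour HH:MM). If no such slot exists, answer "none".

Alice → UTC: 08:00–16:30, 16:45–17:45.
Yusuf → UTC: 03:00–07:30, 08:15–11:30.
Uma → UTC: 07:15–10:15, 10:30–11:15, 11:45–13:45, 14:15–16:00.
Alice ∩ Yusuf: 08:15–11:30.
Alice ∩ Yusuf ∩ Uma: 08:15–10:15, 10:30–11:15.
Windows ≥ 45 min: 08:15–10:15, 10:30–11:15.
Earliest such window starts at 08:15.

08:15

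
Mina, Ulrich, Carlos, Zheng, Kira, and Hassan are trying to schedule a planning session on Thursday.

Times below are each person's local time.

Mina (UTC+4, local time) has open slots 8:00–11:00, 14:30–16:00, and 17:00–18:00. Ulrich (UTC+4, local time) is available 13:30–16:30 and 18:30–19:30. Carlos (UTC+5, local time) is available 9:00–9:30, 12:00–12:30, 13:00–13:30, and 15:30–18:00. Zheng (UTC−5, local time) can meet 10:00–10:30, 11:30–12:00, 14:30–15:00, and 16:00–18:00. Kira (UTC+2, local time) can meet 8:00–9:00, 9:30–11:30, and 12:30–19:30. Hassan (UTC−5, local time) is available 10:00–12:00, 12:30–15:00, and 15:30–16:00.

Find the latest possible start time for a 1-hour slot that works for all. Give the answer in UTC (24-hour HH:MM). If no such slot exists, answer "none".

Mina → UTC: 04:00–07:00, 10:30–12:00, 13:00–14:00.
Ulrich → UTC: 09:30–12:30, 14:30–15:30.
Carlos → UTC: 04:00–04:30, 07:00–07:30, 08:00–08:30, 10:30–13:00.
Zheng → UTC: 15:00–15:30, 16:30–17:00, 19:30–20:00, 21:00–23:00.
Kira → UTC: 06:00–07:00, 07:30–09:30, 10:30–17:30.
Hassan → UTC: 15:00–17:00, 17:30–20:00, 20:30–21:00.
Mina ∩ Ulrich: 10:30–12:00.
Mina ∩ Ulrich ∩ Carlos: 10:30–12:00.
Mina ∩ Ulrich ∩ Carlos ∩ Zheng: (none).
Mina ∩ Ulrich ∩ Carlos ∩ Zheng ∩ Kira: (none).
Mina ∩ Ulrich ∩ Carlos ∩ Zheng ∩ Kira ∩ Hassan: (none).
Windows ≥ 60 min: (none).

none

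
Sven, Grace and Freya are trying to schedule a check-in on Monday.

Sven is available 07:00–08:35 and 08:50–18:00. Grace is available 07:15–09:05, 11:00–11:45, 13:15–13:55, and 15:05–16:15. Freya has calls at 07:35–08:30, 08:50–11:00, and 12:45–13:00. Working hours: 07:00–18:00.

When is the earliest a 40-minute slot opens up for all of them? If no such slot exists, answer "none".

Freya free within 07:00–18:00: 07:00–07:35, 08:30–08:50, 11:00–12:45, 13:00–18:00.
Sven ∩ Grace: 07:15–08:35, 08:50–09:05, 11:00–11:45, 13:15–13:55, 15:05–16:15.
Sven ∩ Grace ∩ Freya: 07:15–07:35, 08:30–08:35, 11:00–11:45, 13:15–13:55, 15:05–16:15.
Windows ≥ 40 min: 11:00–11:45, 13:15–13:55, 15:05–16:15.
Earliest such window starts at 11:00.

11:00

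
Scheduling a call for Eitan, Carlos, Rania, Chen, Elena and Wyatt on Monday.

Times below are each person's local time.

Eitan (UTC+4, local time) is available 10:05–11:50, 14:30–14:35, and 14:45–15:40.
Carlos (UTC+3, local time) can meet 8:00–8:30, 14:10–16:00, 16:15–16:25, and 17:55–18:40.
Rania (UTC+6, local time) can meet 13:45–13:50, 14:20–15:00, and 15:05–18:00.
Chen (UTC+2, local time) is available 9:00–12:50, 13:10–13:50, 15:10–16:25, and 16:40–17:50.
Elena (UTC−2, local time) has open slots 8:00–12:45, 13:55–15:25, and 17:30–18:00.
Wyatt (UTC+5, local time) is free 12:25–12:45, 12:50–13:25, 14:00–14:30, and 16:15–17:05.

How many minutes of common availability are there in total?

Eitan → UTC: 06:05–07:50, 10:30–10:35, 10:45–11:40.
Carlos → UTC: 05:00–05:30, 11:10–13:00, 13:15–13:25, 14:55–15:40.
Rania → UTC: 07:45–07:50, 08:20–09:00, 09:05–12:00.
Chen → UTC: 07:00–10:50, 11:10–11:50, 13:10–14:25, 14:40–15:50.
Elena → UTC: 10:00–14:45, 15:55–17:25, 19:30–20:00.
Wyatt → UTC: 07:25–07:45, 07:50–08:25, 09:00–09:30, 11:15–12:05.
Eitan ∩ Carlos: 11:10–11:40.
Eitan ∩ Carlos ∩ Rania: 11:10–11:40.
Eitan ∩ Carlos ∩ Rania ∩ Chen: 11:10–11:40.
Eitan ∩ Carlos ∩ Rania ∩ Chen ∩ Elena: 11:10–11:40.
Eitan ∩ Carlos ∩ Rania ∩ Chen ∩ Elena ∩ Wyatt: 11:15–11:40.
Total common minutes: 25.

25 minutes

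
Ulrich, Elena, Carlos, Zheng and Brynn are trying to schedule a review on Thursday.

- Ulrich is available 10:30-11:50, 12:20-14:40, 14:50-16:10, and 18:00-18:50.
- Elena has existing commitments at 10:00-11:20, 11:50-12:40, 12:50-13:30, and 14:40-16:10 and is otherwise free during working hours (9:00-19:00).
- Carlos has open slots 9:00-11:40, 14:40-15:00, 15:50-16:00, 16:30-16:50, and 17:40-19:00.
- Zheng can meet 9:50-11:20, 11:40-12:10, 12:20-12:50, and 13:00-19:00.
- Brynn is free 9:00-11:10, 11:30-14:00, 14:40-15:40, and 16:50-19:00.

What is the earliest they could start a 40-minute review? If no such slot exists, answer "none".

18:00

Elena free within 09:00–19:00: 09:00–10:00, 11:20–11:50, 12:40–12:50, 13:30–14:40, 16:10–19:00.
Ulrich ∩ Elena: 11:20–11:50, 12:40–12:50, 13:30–14:40, 18:00–18:50.
Ulrich ∩ Elena ∩ Carlos: 11:20–11:40, 18:00–18:50.
Ulrich ∩ Elena ∩ Carlos ∩ Zheng: 18:00–18:50.
Ulrich ∩ Elena ∩ Carlos ∩ Zheng ∩ Brynn: 18:00–18:50.
Windows ≥ 40 min: 18:00–18:50.
Earliest such window starts at 18:00.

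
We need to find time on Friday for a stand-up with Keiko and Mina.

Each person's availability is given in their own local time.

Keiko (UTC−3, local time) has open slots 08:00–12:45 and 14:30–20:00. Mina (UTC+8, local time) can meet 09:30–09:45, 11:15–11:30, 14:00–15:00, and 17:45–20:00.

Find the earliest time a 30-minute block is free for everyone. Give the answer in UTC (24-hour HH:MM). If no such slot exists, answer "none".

Keiko → UTC: 11:00–15:45, 17:30–23:00.
Mina → UTC: 01:30–01:45, 03:15–03:30, 06:00–07:00, 09:45–12:00.
Keiko ∩ Mina: 11:00–12:00.
Windows ≥ 30 min: 11:00–12:00.
Earliest such window starts at 11:00.

11:00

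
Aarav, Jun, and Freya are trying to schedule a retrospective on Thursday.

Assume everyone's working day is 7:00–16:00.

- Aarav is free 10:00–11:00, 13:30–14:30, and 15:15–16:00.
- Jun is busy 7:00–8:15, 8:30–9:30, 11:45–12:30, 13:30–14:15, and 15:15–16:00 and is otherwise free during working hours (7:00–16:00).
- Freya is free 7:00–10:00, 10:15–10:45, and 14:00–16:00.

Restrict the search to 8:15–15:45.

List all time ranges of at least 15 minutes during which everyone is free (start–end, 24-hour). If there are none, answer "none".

10:15–10:45, 14:15–14:30

Jun free within 07:00–16:00: 08:15–08:30, 09:30–11:45, 12:30–13:30, 14:15–15:15.
Aarav ∩ Jun: 10:00–11:00, 14:15–14:30.
Aarav ∩ Jun ∩ Freya: 10:15–10:45, 14:15–14:30.
Restricted to 08:15–15:45: 10:15–10:45, 14:15–14:30.
Windows ≥ 15 min: 10:15–10:45, 14:15–14:30.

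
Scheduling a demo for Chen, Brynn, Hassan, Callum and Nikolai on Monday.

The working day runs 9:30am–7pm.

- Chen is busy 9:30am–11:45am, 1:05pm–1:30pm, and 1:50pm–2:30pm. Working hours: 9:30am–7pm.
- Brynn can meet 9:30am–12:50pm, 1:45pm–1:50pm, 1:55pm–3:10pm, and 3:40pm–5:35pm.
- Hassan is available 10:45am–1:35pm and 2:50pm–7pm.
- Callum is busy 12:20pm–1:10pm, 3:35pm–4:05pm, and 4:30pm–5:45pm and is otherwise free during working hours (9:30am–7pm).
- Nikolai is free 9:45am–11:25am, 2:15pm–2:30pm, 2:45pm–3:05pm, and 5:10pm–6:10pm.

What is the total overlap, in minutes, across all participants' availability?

15 minutes

Chen free within 09:30–19:00: 11:45–13:05, 13:30–13:50, 14:30–19:00.
Callum free within 09:30–19:00: 09:30–12:20, 13:10–15:35, 16:05–16:30, 17:45–19:00.
Chen ∩ Brynn: 11:45–12:50, 13:45–13:50, 14:30–15:10, 15:40–17:35.
Chen ∩ Brynn ∩ Hassan: 11:45–12:50, 14:50–15:10, 15:40–17:35.
Chen ∩ Brynn ∩ Hassan ∩ Callum: 11:45–12:20, 14:50–15:10, 16:05–16:30.
Chen ∩ Brynn ∩ Hassan ∩ Callum ∩ Nikolai: 14:50–15:05.
Total common minutes: 15.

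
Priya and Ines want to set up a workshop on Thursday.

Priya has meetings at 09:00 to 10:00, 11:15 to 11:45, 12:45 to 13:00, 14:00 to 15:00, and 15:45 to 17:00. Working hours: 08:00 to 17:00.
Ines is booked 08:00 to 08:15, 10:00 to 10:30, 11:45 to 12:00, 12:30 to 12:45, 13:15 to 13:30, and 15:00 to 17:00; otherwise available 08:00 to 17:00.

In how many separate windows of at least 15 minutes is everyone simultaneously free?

5

Priya free within 08:00–17:00: 08:00–09:00, 10:00–11:15, 11:45–12:45, 13:00–14:00, 15:00–15:45.
Ines free within 08:00–17:00: 08:15–10:00, 10:30–11:45, 12:00–12:30, 12:45–13:15, 13:30–15:00.
Priya ∩ Ines: 08:15–09:00, 10:30–11:15, 12:00–12:30, 13:00–13:15, 13:30–14:00.
Windows ≥ 15 min: 08:15–09:00, 10:30–11:15, 12:00–12:30, 13:00–13:15, 13:30–14:00.
That's 5 windows.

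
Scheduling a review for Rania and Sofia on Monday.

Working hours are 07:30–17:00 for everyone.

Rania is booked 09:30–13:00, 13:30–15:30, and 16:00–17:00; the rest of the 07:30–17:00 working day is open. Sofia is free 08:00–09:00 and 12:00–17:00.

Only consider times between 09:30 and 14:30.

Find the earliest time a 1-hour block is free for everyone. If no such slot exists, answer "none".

Rania free within 07:30–17:00: 07:30–09:30, 13:00–13:30, 15:30–16:00.
Rania ∩ Sofia: 08:00–09:00, 13:00–13:30, 15:30–16:00.
Restricted to 09:30–14:30: 13:00–13:30.
Windows ≥ 60 min: (none).

none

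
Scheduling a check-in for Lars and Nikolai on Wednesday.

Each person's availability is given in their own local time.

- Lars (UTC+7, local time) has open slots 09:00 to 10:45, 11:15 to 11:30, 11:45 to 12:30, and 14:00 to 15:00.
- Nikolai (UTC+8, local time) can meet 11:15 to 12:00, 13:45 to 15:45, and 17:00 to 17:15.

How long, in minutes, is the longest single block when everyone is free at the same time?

Lars → UTC: 02:00–03:45, 04:15–04:30, 04:45–05:30, 07:00–08:00.
Nikolai → UTC: 03:15–04:00, 05:45–07:45, 09:00–09:15.
Lars ∩ Nikolai: 03:15–03:45, 07:00–07:45.
Common window lengths: 30, 45 min; longest is 45.

45 minutes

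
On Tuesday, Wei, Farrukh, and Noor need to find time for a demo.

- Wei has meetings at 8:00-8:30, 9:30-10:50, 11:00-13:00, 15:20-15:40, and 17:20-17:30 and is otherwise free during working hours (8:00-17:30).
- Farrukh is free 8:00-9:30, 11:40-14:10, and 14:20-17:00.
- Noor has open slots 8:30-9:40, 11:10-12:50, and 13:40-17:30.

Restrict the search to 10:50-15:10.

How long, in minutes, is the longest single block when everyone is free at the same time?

50 minutes

Wei free within 08:00–17:30: 08:30–09:30, 10:50–11:00, 13:00–15:20, 15:40–17:20.
Wei ∩ Farrukh: 08:30–09:30, 13:00–14:10, 14:20–15:20, 15:40–17:00.
Wei ∩ Farrukh ∩ Noor: 08:30–09:30, 13:40–14:10, 14:20–15:20, 15:40–17:00.
Restricted to 10:50–15:10: 13:40–14:10, 14:20–15:10.
Common window lengths: 30, 50 min; longest is 50.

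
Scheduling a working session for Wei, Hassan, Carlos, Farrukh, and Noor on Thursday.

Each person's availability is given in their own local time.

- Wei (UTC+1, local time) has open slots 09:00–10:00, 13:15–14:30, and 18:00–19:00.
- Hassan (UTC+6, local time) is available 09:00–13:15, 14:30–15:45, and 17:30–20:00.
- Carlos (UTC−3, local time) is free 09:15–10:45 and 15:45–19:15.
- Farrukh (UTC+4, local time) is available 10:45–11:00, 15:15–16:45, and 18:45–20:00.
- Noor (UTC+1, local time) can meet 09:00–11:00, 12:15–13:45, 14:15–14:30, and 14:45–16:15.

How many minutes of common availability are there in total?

30 minutes

Wei → UTC: 08:00–09:00, 12:15–13:30, 17:00–18:00.
Hassan → UTC: 03:00–07:15, 08:30–09:45, 11:30–14:00.
Carlos → UTC: 12:15–13:45, 18:45–22:15.
Farrukh → UTC: 06:45–07:00, 11:15–12:45, 14:45–16:00.
Noor → UTC: 08:00–10:00, 11:15–12:45, 13:15–13:30, 13:45–15:15.
Wei ∩ Hassan: 08:30–09:00, 12:15–13:30.
Wei ∩ Hassan ∩ Carlos: 12:15–13:30.
Wei ∩ Hassan ∩ Carlos ∩ Farrukh: 12:15–12:45.
Wei ∩ Hassan ∩ Carlos ∩ Farrukh ∩ Noor: 12:15–12:45.
Total common minutes: 30.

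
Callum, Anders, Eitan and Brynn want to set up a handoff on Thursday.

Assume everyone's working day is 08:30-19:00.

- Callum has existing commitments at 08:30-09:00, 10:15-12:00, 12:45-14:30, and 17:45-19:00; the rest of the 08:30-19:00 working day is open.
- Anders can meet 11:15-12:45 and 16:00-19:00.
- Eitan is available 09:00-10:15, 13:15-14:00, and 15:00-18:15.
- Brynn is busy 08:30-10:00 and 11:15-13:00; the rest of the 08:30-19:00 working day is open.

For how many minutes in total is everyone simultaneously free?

Callum free within 08:30–19:00: 09:00–10:15, 12:00–12:45, 14:30–17:45.
Brynn free within 08:30–19:00: 10:00–11:15, 13:00–19:00.
Callum ∩ Anders: 12:00–12:45, 16:00–17:45.
Callum ∩ Anders ∩ Eitan: 16:00–17:45.
Callum ∩ Anders ∩ Eitan ∩ Brynn: 16:00–17:45.
Total common minutes: 105.

105 minutes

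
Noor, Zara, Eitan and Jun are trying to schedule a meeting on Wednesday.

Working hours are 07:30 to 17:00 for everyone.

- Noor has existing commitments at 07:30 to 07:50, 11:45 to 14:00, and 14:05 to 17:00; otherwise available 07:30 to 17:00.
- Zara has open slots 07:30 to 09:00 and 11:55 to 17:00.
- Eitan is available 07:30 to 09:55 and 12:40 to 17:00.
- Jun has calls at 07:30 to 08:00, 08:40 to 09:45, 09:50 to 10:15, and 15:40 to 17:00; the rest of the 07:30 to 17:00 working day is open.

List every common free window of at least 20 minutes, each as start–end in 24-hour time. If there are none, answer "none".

08:00–08:40

Noor free within 07:30–17:00: 07:50–11:45, 14:00–14:05.
Jun free within 07:30–17:00: 08:00–08:40, 09:45–09:50, 10:15–15:40.
Noor ∩ Zara: 07:50–09:00, 14:00–14:05.
Noor ∩ Zara ∩ Eitan: 07:50–09:00, 14:00–14:05.
Noor ∩ Zara ∩ Eitan ∩ Jun: 08:00–08:40, 14:00–14:05.
Windows ≥ 20 min: 08:00–08:40.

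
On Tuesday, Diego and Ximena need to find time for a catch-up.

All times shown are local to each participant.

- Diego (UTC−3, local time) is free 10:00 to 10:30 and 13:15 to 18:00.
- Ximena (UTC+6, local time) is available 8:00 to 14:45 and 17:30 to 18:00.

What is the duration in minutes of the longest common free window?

Diego → UTC: 13:00–13:30, 16:15–21:00.
Ximena → UTC: 02:00–08:45, 11:30–12:00.
Diego ∩ Ximena: (none).
No common window.

0 minutes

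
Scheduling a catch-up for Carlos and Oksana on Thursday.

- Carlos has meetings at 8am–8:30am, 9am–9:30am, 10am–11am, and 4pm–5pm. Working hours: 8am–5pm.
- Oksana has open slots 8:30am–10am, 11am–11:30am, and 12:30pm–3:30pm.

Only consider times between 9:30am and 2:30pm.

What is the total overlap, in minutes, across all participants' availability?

180 minutes

Carlos free within 08:00–17:00: 08:30–09:00, 09:30–10:00, 11:00–16:00.
Carlos ∩ Oksana: 08:30–09:00, 09:30–10:00, 11:00–11:30, 12:30–15:30.
Restricted to 09:30–14:30: 09:30–10:00, 11:00–11:30, 12:30–14:30.
Total common minutes: 30 + 30 + 120 = 180.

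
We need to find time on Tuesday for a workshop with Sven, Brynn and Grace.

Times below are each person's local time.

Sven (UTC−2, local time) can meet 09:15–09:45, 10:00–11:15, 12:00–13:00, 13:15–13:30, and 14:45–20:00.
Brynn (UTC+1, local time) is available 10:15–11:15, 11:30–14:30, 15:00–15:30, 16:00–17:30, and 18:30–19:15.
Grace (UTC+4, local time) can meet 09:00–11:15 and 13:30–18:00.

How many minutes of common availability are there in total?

Sven → UTC: 11:15–11:45, 12:00–13:15, 14:00–15:00, 15:15–15:30, 16:45–22:00.
Brynn → UTC: 09:15–10:15, 10:30–13:30, 14:00–14:30, 15:00–16:30, 17:30–18:15.
Grace → UTC: 05:00–07:15, 09:30–14:00.
Sven ∩ Brynn: 11:15–11:45, 12:00–13:15, 14:00–14:30, 15:15–15:30, 17:30–18:15.
Sven ∩ Brynn ∩ Grace: 11:15–11:45, 12:00–13:15.
Total common minutes: 30 + 75 = 105.

105 minutes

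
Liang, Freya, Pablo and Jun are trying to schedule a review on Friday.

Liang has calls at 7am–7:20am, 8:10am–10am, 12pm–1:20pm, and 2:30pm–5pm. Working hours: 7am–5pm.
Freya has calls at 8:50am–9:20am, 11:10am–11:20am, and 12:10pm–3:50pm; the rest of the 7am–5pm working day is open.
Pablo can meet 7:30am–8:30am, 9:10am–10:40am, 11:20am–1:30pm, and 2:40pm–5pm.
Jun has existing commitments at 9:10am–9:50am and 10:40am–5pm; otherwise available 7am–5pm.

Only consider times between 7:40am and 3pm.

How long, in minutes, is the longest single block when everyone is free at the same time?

Liang free within 07:00–17:00: 07:20–08:10, 10:00–12:00, 13:20–14:30.
Freya free within 07:00–17:00: 07:00–08:50, 09:20–11:10, 11:20–12:10, 15:50–17:00.
Jun free within 07:00–17:00: 07:00–09:10, 09:50–10:40.
Liang ∩ Freya: 07:20–08:10, 10:00–11:10, 11:20–12:00.
Liang ∩ Freya ∩ Pablo: 07:30–08:10, 10:00–10:40, 11:20–12:00.
Liang ∩ Freya ∩ Pablo ∩ Jun: 07:30–08:10, 10:00–10:40.
Restricted to 07:40–15:00: 07:40–08:10, 10:00–10:40.
Common window lengths: 30, 40 min; longest is 40.

40 minutes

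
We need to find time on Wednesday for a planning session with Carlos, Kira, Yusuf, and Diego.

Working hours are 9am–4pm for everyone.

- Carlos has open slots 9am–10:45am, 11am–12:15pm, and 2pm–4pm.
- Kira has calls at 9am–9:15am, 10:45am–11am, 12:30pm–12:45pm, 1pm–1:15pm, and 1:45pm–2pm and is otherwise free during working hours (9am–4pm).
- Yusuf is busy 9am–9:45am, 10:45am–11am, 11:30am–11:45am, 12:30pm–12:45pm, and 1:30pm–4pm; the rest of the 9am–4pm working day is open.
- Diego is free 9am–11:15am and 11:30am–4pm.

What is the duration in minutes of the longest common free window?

Kira free within 09:00–16:00: 09:15–10:45, 11:00–12:30, 12:45–13:00, 13:15–13:45, 14:00–16:00.
Yusuf free within 09:00–16:00: 09:45–10:45, 11:00–11:30, 11:45–12:30, 12:45–13:30.
Carlos ∩ Kira: 09:15–10:45, 11:00–12:15, 14:00–16:00.
Carlos ∩ Kira ∩ Yusuf: 09:45–10:45, 11:00–11:30, 11:45–12:15.
Carlos ∩ Kira ∩ Yusuf ∩ Diego: 09:45–10:45, 11:00–11:15, 11:45–12:15.
Common window lengths: 60, 15, 30 min; longest is 60.

60 minutes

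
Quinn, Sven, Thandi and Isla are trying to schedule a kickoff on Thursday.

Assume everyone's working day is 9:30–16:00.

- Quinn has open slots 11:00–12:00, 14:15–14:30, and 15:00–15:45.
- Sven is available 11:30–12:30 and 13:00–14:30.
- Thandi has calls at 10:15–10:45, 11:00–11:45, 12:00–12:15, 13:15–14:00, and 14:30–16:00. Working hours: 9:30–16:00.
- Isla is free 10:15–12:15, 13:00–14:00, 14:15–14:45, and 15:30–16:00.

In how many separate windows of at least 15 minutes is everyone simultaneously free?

Thandi free within 09:30–16:00: 09:30–10:15, 10:45–11:00, 11:45–12:00, 12:15–13:15, 14:00–14:30.
Quinn ∩ Sven: 11:30–12:00, 14:15–14:30.
Quinn ∩ Sven ∩ Thandi: 11:45–12:00, 14:15–14:30.
Quinn ∩ Sven ∩ Thandi ∩ Isla: 11:45–12:00, 14:15–14:30.
Windows ≥ 15 min: 11:45–12:00, 14:15–14:30.
That's 2 windows.

2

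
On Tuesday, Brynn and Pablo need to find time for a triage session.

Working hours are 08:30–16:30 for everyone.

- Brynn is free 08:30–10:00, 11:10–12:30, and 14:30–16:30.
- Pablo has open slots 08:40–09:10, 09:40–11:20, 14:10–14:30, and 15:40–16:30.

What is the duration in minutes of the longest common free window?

50 minutes

Brynn ∩ Pablo: 08:40–09:10, 09:40–10:00, 11:10–11:20, 15:40–16:30.
Common window lengths: 30, 20, 10, 50 min; longest is 50.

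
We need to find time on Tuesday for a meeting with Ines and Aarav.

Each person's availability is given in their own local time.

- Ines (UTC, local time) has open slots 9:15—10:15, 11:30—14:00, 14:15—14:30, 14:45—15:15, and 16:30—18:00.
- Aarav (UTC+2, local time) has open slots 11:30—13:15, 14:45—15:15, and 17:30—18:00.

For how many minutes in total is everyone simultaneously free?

Ines → UTC: 09:15–10:15, 11:30–14:00, 14:15–14:30, 14:45–15:15, 16:30–18:00.
Aarav → UTC: 09:30–11:15, 12:45–13:15, 15:30–16:00.
Ines ∩ Aarav: 09:30–10:15, 12:45–13:15.
Total common minutes: 45 + 30 = 75.

75 minutes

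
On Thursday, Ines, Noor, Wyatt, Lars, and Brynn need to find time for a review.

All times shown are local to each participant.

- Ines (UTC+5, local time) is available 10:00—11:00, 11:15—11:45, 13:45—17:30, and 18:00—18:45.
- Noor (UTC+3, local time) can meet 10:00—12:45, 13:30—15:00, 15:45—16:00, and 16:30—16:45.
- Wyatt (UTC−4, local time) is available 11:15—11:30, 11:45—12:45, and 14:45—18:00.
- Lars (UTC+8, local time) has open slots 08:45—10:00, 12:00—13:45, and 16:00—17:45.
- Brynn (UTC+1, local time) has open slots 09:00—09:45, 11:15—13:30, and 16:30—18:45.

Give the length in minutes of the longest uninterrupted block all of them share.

Ines → UTC: 05:00–06:00, 06:15–06:45, 08:45–12:30, 13:00–13:45.
Noor → UTC: 07:00–09:45, 10:30–12:00, 12:45–13:00, 13:30–13:45.
Wyatt → UTC: 15:15–15:30, 15:45–16:45, 18:45–22:00.
Lars → UTC: 00:45–02:00, 04:00–05:45, 08:00–09:45.
Brynn → UTC: 08:00–08:45, 10:15–12:30, 15:30–17:45.
Ines ∩ Noor: 08:45–09:45, 10:30–12:00, 13:30–13:45.
Ines ∩ Noor ∩ Wyatt: (none).
Ines ∩ Noor ∩ Wyatt ∩ Lars: (none).
Ines ∩ Noor ∩ Wyatt ∩ Lars ∩ Brynn: (none).
No common window.

0 minutes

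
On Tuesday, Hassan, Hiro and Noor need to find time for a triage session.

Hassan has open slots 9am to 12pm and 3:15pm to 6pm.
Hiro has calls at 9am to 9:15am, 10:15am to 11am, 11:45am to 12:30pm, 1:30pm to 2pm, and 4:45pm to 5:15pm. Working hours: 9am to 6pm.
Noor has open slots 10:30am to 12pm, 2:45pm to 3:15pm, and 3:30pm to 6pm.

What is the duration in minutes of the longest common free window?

75 minutes

Hiro free within 09:00–18:00: 09:15–10:15, 11:00–11:45, 12:30–13:30, 14:00–16:45, 17:15–18:00.
Hassan ∩ Hiro: 09:15–10:15, 11:00–11:45, 15:15–16:45, 17:15–18:00.
Hassan ∩ Hiro ∩ Noor: 11:00–11:45, 15:30–16:45, 17:15–18:00.
Common window lengths: 45, 75, 45 min; longest is 75.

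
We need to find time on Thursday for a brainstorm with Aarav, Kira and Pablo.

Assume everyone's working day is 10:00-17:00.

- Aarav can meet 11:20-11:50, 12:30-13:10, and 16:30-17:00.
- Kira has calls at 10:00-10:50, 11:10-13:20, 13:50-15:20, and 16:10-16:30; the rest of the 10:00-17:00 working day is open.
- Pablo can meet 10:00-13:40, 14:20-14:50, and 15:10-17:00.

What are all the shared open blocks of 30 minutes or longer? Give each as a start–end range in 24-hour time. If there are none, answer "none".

Kira free within 10:00–17:00: 10:50–11:10, 13:20–13:50, 15:20–16:10, 16:30–17:00.
Aarav ∩ Kira: 16:30–17:00.
Aarav ∩ Kira ∩ Pablo: 16:30–17:00.
Windows ≥ 30 min: 16:30–17:00.

16:30–17:00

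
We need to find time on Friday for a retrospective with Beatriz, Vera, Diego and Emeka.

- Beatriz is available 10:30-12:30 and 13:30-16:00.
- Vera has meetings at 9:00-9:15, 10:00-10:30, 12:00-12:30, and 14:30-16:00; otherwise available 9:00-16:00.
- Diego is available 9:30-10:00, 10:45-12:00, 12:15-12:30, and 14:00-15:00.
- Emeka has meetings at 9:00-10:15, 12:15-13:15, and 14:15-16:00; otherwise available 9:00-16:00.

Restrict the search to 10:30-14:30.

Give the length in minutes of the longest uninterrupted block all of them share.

75 minutes

Vera free within 09:00–16:00: 09:15–10:00, 10:30–12:00, 12:30–14:30.
Emeka free within 09:00–16:00: 10:15–12:15, 13:15–14:15.
Beatriz ∩ Vera: 10:30–12:00, 13:30–14:30.
Beatriz ∩ Vera ∩ Diego: 10:45–12:00, 14:00–14:30.
Beatriz ∩ Vera ∩ Diego ∩ Emeka: 10:45–12:00, 14:00–14:15.
Restricted to 10:30–14:30: 10:45–12:00, 14:00–14:15.
Common window lengths: 75, 15 min; longest is 75.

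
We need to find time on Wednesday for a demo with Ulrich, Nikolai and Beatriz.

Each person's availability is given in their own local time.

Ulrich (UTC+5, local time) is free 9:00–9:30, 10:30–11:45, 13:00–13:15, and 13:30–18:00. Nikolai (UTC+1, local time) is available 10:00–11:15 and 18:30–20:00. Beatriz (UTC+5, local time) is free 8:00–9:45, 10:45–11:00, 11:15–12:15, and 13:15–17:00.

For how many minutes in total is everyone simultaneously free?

75 minutes

Ulrich → UTC: 04:00–04:30, 05:30–06:45, 08:00–08:15, 08:30–13:00.
Nikolai → UTC: 09:00–10:15, 17:30–19:00.
Beatriz → UTC: 03:00–04:45, 05:45–06:00, 06:15–07:15, 08:15–12:00.
Ulrich ∩ Nikolai: 09:00–10:15.
Ulrich ∩ Nikolai ∩ Beatriz: 09:00–10:15.
Total common minutes: 75.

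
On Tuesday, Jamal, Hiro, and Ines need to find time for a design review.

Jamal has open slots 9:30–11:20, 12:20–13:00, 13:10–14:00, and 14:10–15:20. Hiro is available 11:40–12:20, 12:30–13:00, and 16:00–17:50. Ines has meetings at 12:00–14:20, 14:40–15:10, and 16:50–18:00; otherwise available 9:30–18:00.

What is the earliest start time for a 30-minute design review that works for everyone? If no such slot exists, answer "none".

none

Ines free within 09:30–18:00: 09:30–12:00, 14:20–14:40, 15:10–16:50.
Jamal ∩ Hiro: 12:30–13:00.
Jamal ∩ Hiro ∩ Ines: (none).
Windows ≥ 30 min: (none).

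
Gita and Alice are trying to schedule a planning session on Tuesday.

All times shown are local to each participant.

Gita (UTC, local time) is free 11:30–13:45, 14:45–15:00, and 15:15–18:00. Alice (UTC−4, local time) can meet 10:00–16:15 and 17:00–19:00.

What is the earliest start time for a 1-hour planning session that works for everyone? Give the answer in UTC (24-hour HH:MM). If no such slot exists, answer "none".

15:15

Gita → UTC: 11:30–13:45, 14:45–15:00, 15:15–18:00.
Alice → UTC: 14:00–20:15, 21:00–23:00.
Gita ∩ Alice: 14:45–15:00, 15:15–18:00.
Windows ≥ 60 min: 15:15–18:00.
Earliest such window starts at 15:15.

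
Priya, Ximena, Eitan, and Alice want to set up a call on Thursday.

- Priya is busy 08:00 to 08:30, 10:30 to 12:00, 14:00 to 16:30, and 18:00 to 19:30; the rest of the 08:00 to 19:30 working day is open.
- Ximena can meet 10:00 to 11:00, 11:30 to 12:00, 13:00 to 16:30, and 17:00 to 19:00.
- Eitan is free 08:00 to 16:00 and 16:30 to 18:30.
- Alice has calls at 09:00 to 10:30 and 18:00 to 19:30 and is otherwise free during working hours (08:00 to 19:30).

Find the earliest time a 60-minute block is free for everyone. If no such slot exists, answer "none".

Priya free within 08:00–19:30: 08:30–10:30, 12:00–14:00, 16:30–18:00.
Alice free within 08:00–19:30: 08:00–09:00, 10:30–18:00.
Priya ∩ Ximena: 10:00–10:30, 13:00–14:00, 17:00–18:00.
Priya ∩ Ximena ∩ Eitan: 10:00–10:30, 13:00–14:00, 17:00–18:00.
Priya ∩ Ximena ∩ Eitan ∩ Alice: 13:00–14:00, 17:00–18:00.
Windows ≥ 60 min: 13:00–14:00, 17:00–18:00.
Earliest such window starts at 13:00.

13:00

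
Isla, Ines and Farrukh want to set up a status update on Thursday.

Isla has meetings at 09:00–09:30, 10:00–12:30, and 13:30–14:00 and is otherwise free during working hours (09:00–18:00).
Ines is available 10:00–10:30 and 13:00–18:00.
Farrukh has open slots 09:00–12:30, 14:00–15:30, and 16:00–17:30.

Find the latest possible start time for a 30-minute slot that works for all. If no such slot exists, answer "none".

17:00

Isla free within 09:00–18:00: 09:30–10:00, 12:30–13:30, 14:00–18:00.
Isla ∩ Ines: 13:00–13:30, 14:00–18:00.
Isla ∩ Ines ∩ Farrukh: 14:00–15:30, 16:00–17:30.
Windows ≥ 30 min: 14:00–15:30, 16:00–17:30.
Latest start in the last window 16:00–17:30 is 17:30 − 30 min = 17:00.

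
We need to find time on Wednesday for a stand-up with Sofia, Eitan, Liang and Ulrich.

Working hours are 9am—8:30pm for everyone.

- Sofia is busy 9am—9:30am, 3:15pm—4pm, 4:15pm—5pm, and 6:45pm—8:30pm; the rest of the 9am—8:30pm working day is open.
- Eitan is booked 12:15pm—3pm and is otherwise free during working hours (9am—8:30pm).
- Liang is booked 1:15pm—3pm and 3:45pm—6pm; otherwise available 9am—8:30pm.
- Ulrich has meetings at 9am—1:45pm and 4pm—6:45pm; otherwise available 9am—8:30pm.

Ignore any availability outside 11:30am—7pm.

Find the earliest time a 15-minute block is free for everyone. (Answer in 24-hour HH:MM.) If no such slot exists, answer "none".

Sofia free within 09:00–20:30: 09:30–15:15, 16:00–16:15, 17:00–18:45.
Eitan free within 09:00–20:30: 09:00–12:15, 15:00–20:30.
Liang free within 09:00–20:30: 09:00–13:15, 15:00–15:45, 18:00–20:30.
Ulrich free within 09:00–20:30: 13:45–16:00, 18:45–20:30.
Sofia ∩ Eitan: 09:30–12:15, 15:00–15:15, 16:00–16:15, 17:00–18:45.
Sofia ∩ Eitan ∩ Liang: 09:30–12:15, 15:00–15:15, 18:00–18:45.
Sofia ∩ Eitan ∩ Liang ∩ Ulrich: 15:00–15:15.
Restricted to 11:30–19:00: 15:00–15:15.
Windows ≥ 15 min: 15:00–15:15.
Earliest such window starts at 15:00.

15:00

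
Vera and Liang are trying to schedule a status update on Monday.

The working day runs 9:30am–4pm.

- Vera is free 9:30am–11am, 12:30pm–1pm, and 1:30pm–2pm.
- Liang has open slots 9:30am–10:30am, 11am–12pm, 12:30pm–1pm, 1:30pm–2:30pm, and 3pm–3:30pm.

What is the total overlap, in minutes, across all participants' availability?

120 minutes

Vera ∩ Liang: 09:30–10:30, 12:30–13:00, 13:30–14:00.
Total common minutes: 60 + 30 + 30 = 120.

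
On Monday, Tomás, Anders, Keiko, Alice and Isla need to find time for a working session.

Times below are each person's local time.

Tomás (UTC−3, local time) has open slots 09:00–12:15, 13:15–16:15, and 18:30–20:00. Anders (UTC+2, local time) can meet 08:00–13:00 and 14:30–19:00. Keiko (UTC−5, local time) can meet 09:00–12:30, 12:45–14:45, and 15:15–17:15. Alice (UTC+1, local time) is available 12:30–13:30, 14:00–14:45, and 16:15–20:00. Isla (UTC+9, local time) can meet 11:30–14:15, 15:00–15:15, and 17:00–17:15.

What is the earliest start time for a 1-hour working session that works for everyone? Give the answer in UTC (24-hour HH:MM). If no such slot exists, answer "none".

none

Tomás → UTC: 12:00–15:15, 16:15–19:15, 21:30–23:00.
Anders → UTC: 06:00–11:00, 12:30–17:00.
Keiko → UTC: 14:00–17:30, 17:45–19:45, 20:15–22:15.
Alice → UTC: 11:30–12:30, 13:00–13:45, 15:15–19:00.
Isla → UTC: 02:30–05:15, 06:00–06:15, 08:00–08:15.
Tomás ∩ Anders: 12:30–15:15, 16:15–17:00.
Tomás ∩ Anders ∩ Keiko: 14:00–15:15, 16:15–17:00.
Tomás ∩ Anders ∩ Keiko ∩ Alice: 16:15–17:00.
Tomás ∩ Anders ∩ Keiko ∩ Alice ∩ Isla: (none).
Windows ≥ 60 min: (none).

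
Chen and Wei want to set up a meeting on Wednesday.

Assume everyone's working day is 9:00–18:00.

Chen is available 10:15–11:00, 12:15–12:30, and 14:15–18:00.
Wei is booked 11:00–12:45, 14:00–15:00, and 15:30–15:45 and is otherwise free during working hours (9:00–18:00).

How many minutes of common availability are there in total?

210 minutes

Wei free within 09:00–18:00: 09:00–11:00, 12:45–14:00, 15:00–15:30, 15:45–18:00.
Chen ∩ Wei: 10:15–11:00, 15:00–15:30, 15:45–18:00.
Total common minutes: 45 + 30 + 135 = 210.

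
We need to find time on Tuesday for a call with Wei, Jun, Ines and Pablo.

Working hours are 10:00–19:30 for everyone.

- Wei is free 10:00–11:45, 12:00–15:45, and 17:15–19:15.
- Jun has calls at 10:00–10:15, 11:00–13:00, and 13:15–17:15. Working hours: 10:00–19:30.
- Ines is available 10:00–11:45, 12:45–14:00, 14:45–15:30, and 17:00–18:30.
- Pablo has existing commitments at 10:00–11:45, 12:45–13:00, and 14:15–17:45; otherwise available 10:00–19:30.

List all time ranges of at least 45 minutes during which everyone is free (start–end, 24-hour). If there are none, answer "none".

Jun free within 10:00–19:30: 10:15–11:00, 13:00–13:15, 17:15–19:30.
Pablo free within 10:00–19:30: 11:45–12:45, 13:00–14:15, 17:45–19:30.
Wei ∩ Jun: 10:15–11:00, 13:00–13:15, 17:15–19:15.
Wei ∩ Jun ∩ Ines: 10:15–11:00, 13:00–13:15, 17:15–18:30.
Wei ∩ Jun ∩ Ines ∩ Pablo: 13:00–13:15, 17:45–18:30.
Windows ≥ 45 min: 17:45–18:30.

17:45–18:30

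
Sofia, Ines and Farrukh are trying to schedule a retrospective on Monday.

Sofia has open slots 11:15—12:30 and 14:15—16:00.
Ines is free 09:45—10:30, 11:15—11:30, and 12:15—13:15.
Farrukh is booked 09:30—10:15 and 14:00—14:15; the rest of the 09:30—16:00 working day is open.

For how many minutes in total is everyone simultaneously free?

30 minutes

Farrukh free within 09:30–16:00: 10:15–14:00, 14:15–16:00.
Sofia ∩ Ines: 11:15–11:30, 12:15–12:30.
Sofia ∩ Ines ∩ Farrukh: 11:15–11:30, 12:15–12:30.
Total common minutes: 15 + 15 = 30.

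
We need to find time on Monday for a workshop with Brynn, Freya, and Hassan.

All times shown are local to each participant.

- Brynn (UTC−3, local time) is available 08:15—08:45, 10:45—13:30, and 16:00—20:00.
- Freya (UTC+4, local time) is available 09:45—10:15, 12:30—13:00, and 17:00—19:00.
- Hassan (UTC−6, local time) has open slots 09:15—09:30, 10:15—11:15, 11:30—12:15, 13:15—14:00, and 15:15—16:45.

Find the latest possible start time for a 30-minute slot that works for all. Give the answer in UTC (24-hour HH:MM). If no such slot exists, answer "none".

Brynn → UTC: 11:15–11:45, 13:45–16:30, 19:00–23:00.
Freya → UTC: 05:45–06:15, 08:30–09:00, 13:00–15:00.
Hassan → UTC: 15:15–15:30, 16:15–17:15, 17:30–18:15, 19:15–20:00, 21:15–22:45.
Brynn ∩ Freya: 13:45–15:00.
Brynn ∩ Freya ∩ Hassan: (none).
Windows ≥ 30 min: (none).

none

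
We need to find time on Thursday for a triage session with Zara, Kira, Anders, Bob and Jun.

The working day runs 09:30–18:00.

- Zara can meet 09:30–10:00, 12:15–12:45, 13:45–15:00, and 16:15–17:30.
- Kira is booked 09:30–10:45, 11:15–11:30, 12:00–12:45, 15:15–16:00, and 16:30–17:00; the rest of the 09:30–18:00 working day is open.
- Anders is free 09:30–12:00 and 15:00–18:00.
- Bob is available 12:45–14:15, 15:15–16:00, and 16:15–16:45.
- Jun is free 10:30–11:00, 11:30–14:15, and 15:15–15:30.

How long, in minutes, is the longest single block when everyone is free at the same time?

0 minutes

Kira free within 09:30–18:00: 10:45–11:15, 11:30–12:00, 12:45–15:15, 16:00–16:30, 17:00–18:00.
Zara ∩ Kira: 13:45–15:00, 16:15–16:30, 17:00–17:30.
Zara ∩ Kira ∩ Anders: 16:15–16:30, 17:00–17:30.
Zara ∩ Kira ∩ Anders ∩ Bob: 16:15–16:30.
Zara ∩ Kira ∩ Anders ∩ Bob ∩ Jun: (none).
No common window.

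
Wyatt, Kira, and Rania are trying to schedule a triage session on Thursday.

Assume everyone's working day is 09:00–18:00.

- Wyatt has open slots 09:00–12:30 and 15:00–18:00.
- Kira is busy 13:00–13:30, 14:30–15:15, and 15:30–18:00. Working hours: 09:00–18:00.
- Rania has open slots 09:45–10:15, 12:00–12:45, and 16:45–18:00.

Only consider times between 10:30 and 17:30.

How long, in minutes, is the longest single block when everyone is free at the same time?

30 minutes

Kira free within 09:00–18:00: 09:00–13:00, 13:30–14:30, 15:15–15:30.
Wyatt ∩ Kira: 09:00–12:30, 15:15–15:30.
Wyatt ∩ Kira ∩ Rania: 09:45–10:15, 12:00–12:30.
Restricted to 10:30–17:30: 12:00–12:30.
Single common window of 30 minutes.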